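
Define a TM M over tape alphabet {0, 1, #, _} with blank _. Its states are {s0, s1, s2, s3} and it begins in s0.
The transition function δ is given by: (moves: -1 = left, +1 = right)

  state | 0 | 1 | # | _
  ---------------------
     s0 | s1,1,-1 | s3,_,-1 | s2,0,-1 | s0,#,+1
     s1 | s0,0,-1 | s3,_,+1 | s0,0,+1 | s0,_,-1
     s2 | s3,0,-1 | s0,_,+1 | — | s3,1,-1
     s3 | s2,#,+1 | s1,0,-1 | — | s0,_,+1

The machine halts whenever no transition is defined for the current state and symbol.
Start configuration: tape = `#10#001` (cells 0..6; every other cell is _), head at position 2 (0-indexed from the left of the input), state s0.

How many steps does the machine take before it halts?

15

s0 | __#1[0]#001   read 0 → write 1, move -1, go to s1
s1 | __#[1]1#001   read 1 → write _, move +1, go to s3
s3 | __#_[1]#001   read 1 → write 0, move -1, go to s1
s1 | __#[_]0#001   read _ → write _, move -1, go to s0
s0 | __[#]_0#001   read # → write 0, move -1, go to s2
s2 | _[_]0_0#001   read _ → write 1, move -1, go to s3
s3 | [_]10_0#001   read _ → write _, move +1, go to s0
s0 | _[1]0_0#001   read 1 → write _, move -1, go to s3
s3 | [_]_0_0#001   read _ → write _, move +1, go to s0
s0 | _[_]0_0#001   read _ → write #, move +1, go to s0
s0 | _#[0]_0#001   read 0 → write 1, move -1, go to s1
s1 | _[#]1_0#001   read # → write 0, move +1, go to s0
s0 | _0[1]_0#001   read 1 → write _, move -1, go to s3
s3 | _[0]__0#001   read 0 → write #, move +1, go to s2
s2 | _#[_]_0#001   read _ → write 1, move -1, go to s3
s3 | _[#]1_0#001
M halts after 15 transitions.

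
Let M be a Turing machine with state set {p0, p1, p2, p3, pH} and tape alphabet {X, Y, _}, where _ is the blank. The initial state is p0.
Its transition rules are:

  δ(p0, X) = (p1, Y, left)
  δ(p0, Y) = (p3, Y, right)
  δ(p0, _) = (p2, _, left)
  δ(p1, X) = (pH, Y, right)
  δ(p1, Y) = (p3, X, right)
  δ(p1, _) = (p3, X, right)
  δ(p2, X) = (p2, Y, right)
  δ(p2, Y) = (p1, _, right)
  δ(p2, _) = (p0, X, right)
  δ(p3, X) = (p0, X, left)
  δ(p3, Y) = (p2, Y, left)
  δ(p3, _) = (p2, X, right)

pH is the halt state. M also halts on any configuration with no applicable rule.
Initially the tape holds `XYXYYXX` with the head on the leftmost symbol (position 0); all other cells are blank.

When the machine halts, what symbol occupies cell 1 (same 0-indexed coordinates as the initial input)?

p0 | _[X]YXYYXX   read X → write Y, move left, go to p1
p1 | [_]YYXYYXX   read _ → write X, move right, go to p3
p3 | X[Y]YXYYXX   read Y → write Y, move left, go to p2
p2 | [X]YYXYYXX   read X → write Y, move right, go to p2
p2 | Y[Y]YXYYXX   read Y → write _, move right, go to p1
p1 | Y_[Y]XYYXX   read Y → write X, move right, go to p3
p3 | Y_X[X]YYXX   read X → write X, move left, go to p0
p0 | Y_[X]XYYXX   read X → write Y, move left, go to p1
p1 | Y[_]YXYYXX   read _ → write X, move right, go to p3
p3 | YX[Y]XYYXX   read Y → write Y, move left, go to p2
p2 | Y[X]YXYYXX   read X → write Y, move right, go to p2
p2 | YY[Y]XYYXX   read Y → write _, move right, go to p1
p1 | YY_[X]YYXX   read X → write Y, move right, go to pH
pH | YY_Y[Y]YXX
Cell 1 holds _ when M halts.

_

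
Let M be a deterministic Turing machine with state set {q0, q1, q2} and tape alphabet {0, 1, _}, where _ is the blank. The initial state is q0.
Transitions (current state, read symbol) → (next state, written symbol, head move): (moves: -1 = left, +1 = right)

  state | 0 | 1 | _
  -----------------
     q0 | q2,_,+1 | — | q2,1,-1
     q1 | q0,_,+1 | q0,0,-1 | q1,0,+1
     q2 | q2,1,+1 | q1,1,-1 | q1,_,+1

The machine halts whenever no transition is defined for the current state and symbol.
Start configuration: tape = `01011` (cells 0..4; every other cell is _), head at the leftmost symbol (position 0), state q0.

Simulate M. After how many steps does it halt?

q0 | [0]1011   read 0 → write _, move +1, go to q2
q2 | _[1]011   read 1 → write 1, move -1, go to q1
q1 | [_]1011   read _ → write 0, move +1, go to q1
q1 | 0[1]011   read 1 → write 0, move -1, go to q0
q0 | [0]0011   read 0 → write _, move +1, go to q2
q2 | _[0]011   read 0 → write 1, move +1, go to q2
q2 | _1[0]11   read 0 → write 1, move +1, go to q2
q2 | _11[1]1   read 1 → write 1, move -1, go to q1
q1 | _1[1]11   read 1 → write 0, move -1, go to q0
q0 | _[1]011
M halts after 9 transitions.

9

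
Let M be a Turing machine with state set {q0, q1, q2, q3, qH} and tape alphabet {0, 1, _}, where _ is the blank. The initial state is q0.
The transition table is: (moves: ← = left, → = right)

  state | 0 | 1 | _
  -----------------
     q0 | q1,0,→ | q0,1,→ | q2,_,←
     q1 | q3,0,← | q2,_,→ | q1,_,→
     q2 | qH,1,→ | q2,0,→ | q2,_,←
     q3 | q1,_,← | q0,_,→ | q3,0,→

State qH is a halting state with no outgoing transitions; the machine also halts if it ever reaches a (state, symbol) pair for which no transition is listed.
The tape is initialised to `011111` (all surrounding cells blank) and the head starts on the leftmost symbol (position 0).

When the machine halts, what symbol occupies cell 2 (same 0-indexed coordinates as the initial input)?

0

q0 | [0]11111_   read 0 → write 0, move →, go to q1
q1 | 0[1]1111_   read 1 → write _, move →, go to q2
q2 | 0_[1]111_   read 1 → write 0, move →, go to q2
q2 | 0_0[1]11_   read 1 → write 0, move →, go to q2
q2 | 0_00[1]1_   read 1 → write 0, move →, go to q2
q2 | 0_000[1]_   read 1 → write 0, move →, go to q2
q2 | 0_0000[_]   read _ → write _, move ←, go to q2
q2 | 0_000[0]_   read 0 → write 1, move →, go to qH
qH | 0_0001[_]
Cell 2 holds 0 when M halts.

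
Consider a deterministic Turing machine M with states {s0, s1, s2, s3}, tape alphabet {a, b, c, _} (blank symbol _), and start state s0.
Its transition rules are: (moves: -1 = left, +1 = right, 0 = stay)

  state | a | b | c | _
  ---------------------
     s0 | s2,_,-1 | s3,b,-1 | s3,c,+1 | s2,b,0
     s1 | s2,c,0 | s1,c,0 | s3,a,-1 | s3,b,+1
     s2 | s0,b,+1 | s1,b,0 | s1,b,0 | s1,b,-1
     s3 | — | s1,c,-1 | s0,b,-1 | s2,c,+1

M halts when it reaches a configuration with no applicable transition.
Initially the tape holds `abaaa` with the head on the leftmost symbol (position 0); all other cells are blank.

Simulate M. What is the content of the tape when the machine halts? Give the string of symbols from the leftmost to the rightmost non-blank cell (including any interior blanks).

cbcacaaaa

s0 | ____[a]baaa   read a → write _, move -1, go to s2
s2 | ___[_]_baaa   read _ → write b, move -1, go to s1
s1 | __[_]b_baaa   read _ → write b, move +1, go to s3
s3 | __b[b]_baaa   read b → write c, move -1, go to s1
s1 | __[b]c_baaa   read b → write c, move 0, go to s1
s1 | __[c]c_baaa   read c → write a, move -1, go to s3
s3 | _[_]ac_baaa   read _ → write c, move +1, go to s2
s2 | _c[a]c_baaa   read a → write b, move +1, go to s0
s0 | _cb[c]_baaa   read c → write c, move +1, go to s3
s3 | _cbc[_]baaa   read _ → write c, move +1, go to s2
s2 | _cbcc[b]aaa   read b → write b, move 0, go to s1
s1 | _cbcc[b]aaa   read b → write c, move 0, go to s1
s1 | _cbcc[c]aaa   read c → write a, move -1, go to s3
s3 | _cbc[c]aaaa   read c → write b, move -1, go to s0
s0 | _cb[c]baaaa   read c → write c, move +1, go to s3
s3 | _cbc[b]aaaa   read b → write c, move -1, go to s1
s1 | _cb[c]caaaa   read c → write a, move -1, go to s3
s3 | _c[b]acaaaa   read b → write c, move -1, go to s1
s1 | _[c]cacaaaa   read c → write a, move -1, go to s3
s3 | [_]acacaaaa   read _ → write c, move +1, go to s2
s2 | c[a]cacaaaa   read a → write b, move +1, go to s0
s0 | cb[c]acaaaa   read c → write c, move +1, go to s3
s3 | cbc[a]caaaa
The non-blank tape span at halt is cbcacaaaa.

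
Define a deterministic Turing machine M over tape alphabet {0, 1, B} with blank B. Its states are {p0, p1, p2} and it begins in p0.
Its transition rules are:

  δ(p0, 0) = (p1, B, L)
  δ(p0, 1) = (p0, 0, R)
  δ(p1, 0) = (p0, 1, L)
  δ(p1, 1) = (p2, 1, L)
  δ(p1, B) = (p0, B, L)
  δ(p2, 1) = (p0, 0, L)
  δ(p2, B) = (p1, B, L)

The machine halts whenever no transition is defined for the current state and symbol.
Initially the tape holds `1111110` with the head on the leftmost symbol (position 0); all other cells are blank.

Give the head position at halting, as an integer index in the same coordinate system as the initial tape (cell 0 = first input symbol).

state=p0 head=0 tape=BB[1]111110   (p0,1)→(p0,0,R)
state=p0 head=1 tape=BB0[1]11110   (p0,1)→(p0,0,R)
state=p0 head=2 tape=BB00[1]1110   (p0,1)→(p0,0,R)
state=p0 head=3 tape=BB000[1]110   (p0,1)→(p0,0,R)
state=p0 head=4 tape=BB0000[1]10   (p0,1)→(p0,0,R)
state=p0 head=5 tape=BB00000[1]0   (p0,1)→(p0,0,R)
state=p0 head=6 tape=BB000000[0]   (p0,0)→(p1,B,L)
state=p1 head=5 tape=BB00000[0]B   (p1,0)→(p0,1,L)
state=p0 head=4 tape=BB0000[0]1B   (p0,0)→(p1,B,L)
state=p1 head=3 tape=BB000[0]B1B   (p1,0)→(p0,1,L)
state=p0 head=2 tape=BB00[0]1B1B   (p0,0)→(p1,B,L)
state=p1 head=1 tape=BB0[0]B1B1B   (p1,0)→(p0,1,L)
state=p0 head=0 tape=BB[0]1B1B1B   (p0,0)→(p1,B,L)
state=p1 head=-1 tape=B[B]B1B1B1B   (p1,B)→(p0,B,L)
state=p0 head=-2 tape=[B]BB1B1B1B
At halt the head is at cell -2.

-2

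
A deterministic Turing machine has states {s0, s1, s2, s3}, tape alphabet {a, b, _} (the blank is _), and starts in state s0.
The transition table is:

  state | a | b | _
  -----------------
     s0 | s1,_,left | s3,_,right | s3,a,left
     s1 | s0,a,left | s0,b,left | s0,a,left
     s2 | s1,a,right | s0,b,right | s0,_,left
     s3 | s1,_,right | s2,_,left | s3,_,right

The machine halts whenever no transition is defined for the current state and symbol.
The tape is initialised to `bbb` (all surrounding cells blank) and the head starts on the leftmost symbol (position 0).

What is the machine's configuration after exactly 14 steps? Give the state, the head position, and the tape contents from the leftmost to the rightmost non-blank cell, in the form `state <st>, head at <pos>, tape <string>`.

state s1, head at 0, tape a_b

s0 | __[b]bb   read b → write _, move right, go to s3
s3 | ___[b]b   read b → write _, move left, go to s2
s2 | __[_]_b   read _ → write _, move left, go to s0
s0 | _[_]__b   read _ → write a, move left, go to s3
s3 | [_]a__b   read _ → write _, move right, go to s3
s3 | _[a]__b   read a → write _, move right, go to s1
s1 | __[_]_b   read _ → write a, move left, go to s0
s0 | _[_]a_b   read _ → write a, move left, go to s3
s3 | [_]aa_b   read _ → write _, move right, go to s3
s3 | _[a]a_b   read a → write _, move right, go to s1
s1 | __[a]_b   read a → write a, move left, go to s0
s0 | _[_]a_b   read _ → write a, move left, go to s3
s3 | [_]aa_b   read _ → write _, move right, go to s3
s3 | _[a]a_b   read a → write _, move right, go to s1
s1 | __[a]_b
After 14 steps: state s1, head at 0, tape a_b.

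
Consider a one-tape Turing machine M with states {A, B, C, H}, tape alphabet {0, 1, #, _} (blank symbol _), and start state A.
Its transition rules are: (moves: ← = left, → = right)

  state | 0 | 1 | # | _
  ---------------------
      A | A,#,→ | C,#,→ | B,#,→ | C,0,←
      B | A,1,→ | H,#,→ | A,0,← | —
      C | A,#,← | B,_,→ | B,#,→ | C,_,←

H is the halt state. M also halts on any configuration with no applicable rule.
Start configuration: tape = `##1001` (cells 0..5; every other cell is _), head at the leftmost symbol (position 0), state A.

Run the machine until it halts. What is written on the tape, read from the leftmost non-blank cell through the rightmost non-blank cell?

#1#1##

A | [#]#1001_   read # → write #, move →, go to B
B | #[#]1001_   read # → write 0, move ←, go to A
A | [#]01001_   read # → write #, move →, go to B
B | #[0]1001_   read 0 → write 1, move →, go to A
A | #1[1]001_   read 1 → write #, move →, go to C
C | #1#[0]01_   read 0 → write #, move ←, go to A
A | #1[#]#01_   read # → write #, move →, go to B
B | #1#[#]01_   read # → write 0, move ←, go to A
A | #1[#]001_   read # → write #, move →, go to B
B | #1#[0]01_   read 0 → write 1, move →, go to A
A | #1#1[0]1_   read 0 → write #, move →, go to A
A | #1#1#[1]_   read 1 → write #, move →, go to C
C | #1#1##[_]   read _ → write _, move ←, go to C
C | #1#1#[#]_   read # → write #, move →, go to B
B | #1#1##[_]
The non-blank tape span at halt is #1#1##.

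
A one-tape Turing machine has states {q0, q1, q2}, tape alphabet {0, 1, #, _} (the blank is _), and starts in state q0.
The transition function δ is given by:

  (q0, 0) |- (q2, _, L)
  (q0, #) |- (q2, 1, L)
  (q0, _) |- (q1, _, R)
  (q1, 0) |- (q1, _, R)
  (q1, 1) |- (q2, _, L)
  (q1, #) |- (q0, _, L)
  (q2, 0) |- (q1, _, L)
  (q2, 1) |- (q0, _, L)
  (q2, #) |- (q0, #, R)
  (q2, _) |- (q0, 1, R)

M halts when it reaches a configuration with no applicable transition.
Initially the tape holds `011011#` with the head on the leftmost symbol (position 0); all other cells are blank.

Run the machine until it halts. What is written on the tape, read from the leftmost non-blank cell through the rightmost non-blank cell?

q0 | _[0]11011#   read 0 → write _, move L, go to q2
q2 | [_]_11011#   read _ → write 1, move R, go to q0
q0 | 1[_]11011#   read _ → write _, move R, go to q1
q1 | 1_[1]1011#   read 1 → write _, move L, go to q2
q2 | 1[_]_1011#   read _ → write 1, move R, go to q0
q0 | 11[_]1011#   read _ → write _, move R, go to q1
q1 | 11_[1]011#   read 1 → write _, move L, go to q2
q2 | 11[_]_011#   read _ → write 1, move R, go to q0
q0 | 111[_]011#   read _ → write _, move R, go to q1
q1 | 111_[0]11#   read 0 → write _, move R, go to q1
q1 | 111__[1]1#   read 1 → write _, move L, go to q2
q2 | 111_[_]_1#   read _ → write 1, move R, go to q0
q0 | 111_1[_]1#   read _ → write _, move R, go to q1
q1 | 111_1_[1]#   read 1 → write _, move L, go to q2
q2 | 111_1[_]_#   read _ → write 1, move R, go to q0
q0 | 111_11[_]#   read _ → write _, move R, go to q1
q1 | 111_11_[#]   read # → write _, move L, go to q0
q0 | 111_11[_]_   read _ → write _, move R, go to q1
q1 | 111_11_[_]
The non-blank tape span at halt is 111_11.

111_11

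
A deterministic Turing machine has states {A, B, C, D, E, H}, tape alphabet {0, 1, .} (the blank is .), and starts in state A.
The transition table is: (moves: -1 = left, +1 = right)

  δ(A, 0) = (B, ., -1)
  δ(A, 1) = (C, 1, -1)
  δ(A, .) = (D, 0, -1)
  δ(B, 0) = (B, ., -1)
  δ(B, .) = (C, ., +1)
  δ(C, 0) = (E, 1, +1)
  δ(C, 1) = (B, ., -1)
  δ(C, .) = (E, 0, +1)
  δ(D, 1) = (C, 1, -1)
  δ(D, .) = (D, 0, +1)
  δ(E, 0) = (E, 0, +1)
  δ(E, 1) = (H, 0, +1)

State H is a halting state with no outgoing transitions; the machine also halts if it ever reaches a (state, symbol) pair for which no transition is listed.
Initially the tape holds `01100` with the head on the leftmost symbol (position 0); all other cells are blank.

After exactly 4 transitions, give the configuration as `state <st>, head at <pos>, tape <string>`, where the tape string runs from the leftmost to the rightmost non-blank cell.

state H, head at 2, tape 00100

A | .[0]1100   read 0 → write ., move -1, go to B
B | [.].1100   read . → write ., move +1, go to C
C | .[.]1100   read . → write 0, move +1, go to E
E | .0[1]100   read 1 → write 0, move +1, go to H
H | .00[1]00
After 4 steps: state H, head at 2, tape 00100.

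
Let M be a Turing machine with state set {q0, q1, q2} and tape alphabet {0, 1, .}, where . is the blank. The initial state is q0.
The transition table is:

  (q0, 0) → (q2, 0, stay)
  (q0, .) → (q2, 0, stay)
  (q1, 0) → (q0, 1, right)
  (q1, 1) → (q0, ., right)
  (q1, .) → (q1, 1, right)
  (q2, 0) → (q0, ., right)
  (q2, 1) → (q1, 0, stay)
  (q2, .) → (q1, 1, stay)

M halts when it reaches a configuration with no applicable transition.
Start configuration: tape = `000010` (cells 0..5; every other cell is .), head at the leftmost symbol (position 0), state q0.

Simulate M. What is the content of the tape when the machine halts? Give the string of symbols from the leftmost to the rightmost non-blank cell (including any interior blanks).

state=q0 head=0 tape=[0]00010   (q0,0)→(q2,0,stay)
state=q2 head=0 tape=[0]00010   (q2,0)→(q0,.,right)
state=q0 head=1 tape=.[0]0010   (q0,0)→(q2,0,stay)
state=q2 head=1 tape=.[0]0010   (q2,0)→(q0,.,right)
state=q0 head=2 tape=..[0]010   (q0,0)→(q2,0,stay)
state=q2 head=2 tape=..[0]010   (q2,0)→(q0,.,right)
state=q0 head=3 tape=...[0]10   (q0,0)→(q2,0,stay)
state=q2 head=3 tape=...[0]10   (q2,0)→(q0,.,right)
state=q0 head=4 tape=....[1]0
The non-blank tape span at halt is 10.

10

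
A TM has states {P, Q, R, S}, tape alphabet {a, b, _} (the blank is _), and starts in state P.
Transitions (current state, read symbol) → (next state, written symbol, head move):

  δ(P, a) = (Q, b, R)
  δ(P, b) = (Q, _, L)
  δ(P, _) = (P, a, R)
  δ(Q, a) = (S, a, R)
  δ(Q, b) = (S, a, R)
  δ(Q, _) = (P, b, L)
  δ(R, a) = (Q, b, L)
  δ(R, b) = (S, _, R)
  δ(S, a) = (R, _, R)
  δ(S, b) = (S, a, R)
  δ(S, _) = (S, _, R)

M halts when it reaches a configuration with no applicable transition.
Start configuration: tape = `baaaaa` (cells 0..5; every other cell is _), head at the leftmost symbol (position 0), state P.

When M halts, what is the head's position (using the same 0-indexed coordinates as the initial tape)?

6

P | __[b]aaaaa_   read b → write _, move L, go to Q
Q | _[_]_aaaaa_   read _ → write b, move L, go to P
P | [_]b_aaaaa_   read _ → write a, move R, go to P
P | a[b]_aaaaa_   read b → write _, move L, go to Q
Q | [a]__aaaaa_   read a → write a, move R, go to S
S | a[_]_aaaaa_   read _ → write _, move R, go to S
S | a_[_]aaaaa_   read _ → write _, move R, go to S
S | a__[a]aaaa_   read a → write _, move R, go to R
R | a___[a]aaa_   read a → write b, move L, go to Q
Q | a__[_]baaa_   read _ → write b, move L, go to P
P | a_[_]bbaaa_   read _ → write a, move R, go to P
P | a_a[b]baaa_   read b → write _, move L, go to Q
Q | a_[a]_baaa_   read a → write a, move R, go to S
S | a_a[_]baaa_   read _ → write _, move R, go to S
S | a_a_[b]aaa_   read b → write a, move R, go to S
S | a_a_a[a]aa_   read a → write _, move R, go to R
R | a_a_a_[a]a_   read a → write b, move L, go to Q
Q | a_a_a[_]ba_   read _ → write b, move L, go to P
P | a_a_[a]bba_   read a → write b, move R, go to Q
Q | a_a_b[b]ba_   read b → write a, move R, go to S
S | a_a_ba[b]a_   read b → write a, move R, go to S
S | a_a_baa[a]_   read a → write _, move R, go to R
R | a_a_baa_[_]
At halt the head is at cell 6.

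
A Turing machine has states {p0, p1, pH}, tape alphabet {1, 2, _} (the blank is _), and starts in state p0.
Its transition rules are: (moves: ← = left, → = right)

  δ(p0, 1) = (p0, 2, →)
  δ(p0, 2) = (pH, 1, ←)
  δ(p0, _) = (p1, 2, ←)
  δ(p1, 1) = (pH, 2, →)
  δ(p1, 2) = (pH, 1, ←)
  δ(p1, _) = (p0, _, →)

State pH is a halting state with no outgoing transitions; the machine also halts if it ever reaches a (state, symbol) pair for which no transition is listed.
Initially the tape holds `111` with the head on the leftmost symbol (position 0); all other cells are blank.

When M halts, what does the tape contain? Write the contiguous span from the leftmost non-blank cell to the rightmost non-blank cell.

state=p0 head=0 tape=[1]11_   (p0,1)→(p0,2,→)
state=p0 head=1 tape=2[1]1_   (p0,1)→(p0,2,→)
state=p0 head=2 tape=22[1]_   (p0,1)→(p0,2,→)
state=p0 head=3 tape=222[_]   (p0,_)→(p1,2,←)
state=p1 head=2 tape=22[2]2   (p1,2)→(pH,1,←)
state=pH head=1 tape=2[2]12
The non-blank tape span at halt is 2212.

2212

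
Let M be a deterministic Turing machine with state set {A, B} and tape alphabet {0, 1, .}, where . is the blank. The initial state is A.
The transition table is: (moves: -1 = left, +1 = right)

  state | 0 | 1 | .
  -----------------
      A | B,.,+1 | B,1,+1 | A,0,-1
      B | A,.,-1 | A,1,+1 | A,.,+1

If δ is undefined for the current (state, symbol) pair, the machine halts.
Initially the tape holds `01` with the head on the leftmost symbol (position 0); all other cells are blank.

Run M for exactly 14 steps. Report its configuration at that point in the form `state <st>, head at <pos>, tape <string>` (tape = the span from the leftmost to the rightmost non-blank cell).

state B, head at 4, tape 1

A | [0]1...   read 0 → write ., move +1, go to B
B | .[1]...   read 1 → write 1, move +1, go to A
A | .1[.]..   read . → write 0, move -1, go to A
A | .[1]0..   read 1 → write 1, move +1, go to B
B | .1[0]..   read 0 → write ., move -1, go to A
A | .[1]...   read 1 → write 1, move +1, go to B
B | .1[.]..   read . → write ., move +1, go to A
A | .1.[.].   read . → write 0, move -1, go to A
A | .1[.]0.   read . → write 0, move -1, go to A
A | .[1]00.   read 1 → write 1, move +1, go to B
B | .1[0]0.   read 0 → write ., move -1, go to A
A | .[1].0.   read 1 → write 1, move +1, go to B
B | .1[.]0.   read . → write ., move +1, go to A
A | .1.[0].   read 0 → write ., move +1, go to B
B | .1..[.]
After 14 steps: state B, head at 4, tape 1.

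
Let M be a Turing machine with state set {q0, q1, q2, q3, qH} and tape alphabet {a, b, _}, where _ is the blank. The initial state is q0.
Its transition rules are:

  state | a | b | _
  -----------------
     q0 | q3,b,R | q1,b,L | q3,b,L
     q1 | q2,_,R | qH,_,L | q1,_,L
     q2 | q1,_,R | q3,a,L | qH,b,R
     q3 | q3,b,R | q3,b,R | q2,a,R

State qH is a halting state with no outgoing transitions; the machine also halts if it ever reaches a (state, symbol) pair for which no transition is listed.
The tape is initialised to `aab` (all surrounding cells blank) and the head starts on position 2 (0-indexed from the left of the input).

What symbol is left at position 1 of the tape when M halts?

q0 | aa[b]_   read b → write b, move L, go to q1
q1 | a[a]b_   read a → write _, move R, go to q2
q2 | a_[b]_   read b → write a, move L, go to q3
q3 | a[_]a_   read _ → write a, move R, go to q2
q2 | aa[a]_   read a → write _, move R, go to q1
q1 | aa_[_]   read _ → write _, move L, go to q1
q1 | aa[_]_   read _ → write _, move L, go to q1
q1 | a[a]__   read a → write _, move R, go to q2
q2 | a_[_]_   read _ → write b, move R, go to qH
qH | a_b[_]
Cell 1 holds _ when M halts.

_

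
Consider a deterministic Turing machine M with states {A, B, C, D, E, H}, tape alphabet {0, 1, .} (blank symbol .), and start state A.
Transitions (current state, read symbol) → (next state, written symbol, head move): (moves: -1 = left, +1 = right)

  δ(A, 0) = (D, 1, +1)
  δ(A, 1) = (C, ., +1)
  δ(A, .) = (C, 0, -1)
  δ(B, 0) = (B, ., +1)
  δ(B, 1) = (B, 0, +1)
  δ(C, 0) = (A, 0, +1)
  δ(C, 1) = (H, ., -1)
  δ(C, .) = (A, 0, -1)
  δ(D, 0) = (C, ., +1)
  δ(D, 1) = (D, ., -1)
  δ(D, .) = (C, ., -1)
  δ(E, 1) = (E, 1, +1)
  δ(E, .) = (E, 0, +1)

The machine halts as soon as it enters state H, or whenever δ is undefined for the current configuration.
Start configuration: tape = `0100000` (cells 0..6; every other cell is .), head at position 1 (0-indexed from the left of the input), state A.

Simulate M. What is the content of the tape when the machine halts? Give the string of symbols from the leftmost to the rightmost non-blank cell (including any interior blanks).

0.01.0

state=A head=1 tape=0[1]00000.   (A,1)→(C,.,+1)
state=C head=2 tape=0.[0]0000.   (C,0)→(A,0,+1)
state=A head=3 tape=0.0[0]000.   (A,0)→(D,1,+1)
state=D head=4 tape=0.01[0]00.   (D,0)→(C,.,+1)
state=C head=5 tape=0.01.[0]0.   (C,0)→(A,0,+1)
state=A head=6 tape=0.01.0[0].   (A,0)→(D,1,+1)
state=D head=7 tape=0.01.01[.]   (D,.)→(C,.,-1)
state=C head=6 tape=0.01.0[1].   (C,1)→(H,.,-1)
state=H head=5 tape=0.01.[0]..
The non-blank tape span at halt is 0.01.0.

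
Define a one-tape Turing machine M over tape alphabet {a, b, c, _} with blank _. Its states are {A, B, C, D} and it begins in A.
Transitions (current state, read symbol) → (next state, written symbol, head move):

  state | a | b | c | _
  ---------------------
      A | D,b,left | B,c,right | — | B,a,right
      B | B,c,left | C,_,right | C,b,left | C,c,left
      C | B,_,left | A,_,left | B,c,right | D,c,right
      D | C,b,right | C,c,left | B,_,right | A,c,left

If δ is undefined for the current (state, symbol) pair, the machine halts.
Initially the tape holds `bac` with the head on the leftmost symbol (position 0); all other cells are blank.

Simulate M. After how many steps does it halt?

15

A | _[b]ac__   read b → write c, move right, go to B
B | _c[a]c__   read a → write c, move left, go to B
B | _[c]cc__   read c → write b, move left, go to C
C | [_]bcc__   read _ → write c, move right, go to D
D | c[b]cc__   read b → write c, move left, go to C
C | [c]ccc__   read c → write c, move right, go to B
B | c[c]cc__   read c → write b, move left, go to C
C | [c]bcc__   read c → write c, move right, go to B
B | c[b]cc__   read b → write _, move right, go to C
C | c_[c]c__   read c → write c, move right, go to B
B | c_c[c]__   read c → write b, move left, go to C
C | c_[c]b__   read c → write c, move right, go to B
B | c_c[b]__   read b → write _, move right, go to C
C | c_c_[_]_   read _ → write c, move right, go to D
D | c_c_c[_]   read _ → write c, move left, go to A
A | c_c_[c]c
M halts after 15 transitions.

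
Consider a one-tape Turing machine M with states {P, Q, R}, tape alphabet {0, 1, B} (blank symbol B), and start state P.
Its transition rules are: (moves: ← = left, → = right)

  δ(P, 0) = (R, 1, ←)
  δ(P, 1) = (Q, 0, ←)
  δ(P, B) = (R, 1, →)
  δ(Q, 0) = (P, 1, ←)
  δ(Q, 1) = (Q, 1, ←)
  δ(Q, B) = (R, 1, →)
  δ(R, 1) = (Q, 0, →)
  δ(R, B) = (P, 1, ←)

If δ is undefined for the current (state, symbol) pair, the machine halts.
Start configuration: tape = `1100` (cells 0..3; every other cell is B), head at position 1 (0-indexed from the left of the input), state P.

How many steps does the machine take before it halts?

state=P head=1 tape=BBB1[1]00   (P,1)→(Q,0,←)
state=Q head=0 tape=BBB[1]000   (Q,1)→(Q,1,←)
state=Q head=-1 tape=BB[B]1000   (Q,B)→(R,1,→)
state=R head=0 tape=BB1[1]000   (R,1)→(Q,0,→)
state=Q head=1 tape=BB10[0]00   (Q,0)→(P,1,←)
state=P head=0 tape=BB1[0]100   (P,0)→(R,1,←)
state=R head=-1 tape=BB[1]1100   (R,1)→(Q,0,→)
state=Q head=0 tape=BB0[1]100   (Q,1)→(Q,1,←)
state=Q head=-1 tape=BB[0]1100   (Q,0)→(P,1,←)
state=P head=-2 tape=B[B]11100   (P,B)→(R,1,→)
state=R head=-1 tape=B1[1]1100   (R,1)→(Q,0,→)
state=Q head=0 tape=B10[1]100   (Q,1)→(Q,1,←)
state=Q head=-1 tape=B1[0]1100   (Q,0)→(P,1,←)
state=P head=-2 tape=B[1]11100   (P,1)→(Q,0,←)
state=Q head=-3 tape=[B]011100   (Q,B)→(R,1,→)
state=R head=-2 tape=1[0]11100
M halts after 15 transitions.

15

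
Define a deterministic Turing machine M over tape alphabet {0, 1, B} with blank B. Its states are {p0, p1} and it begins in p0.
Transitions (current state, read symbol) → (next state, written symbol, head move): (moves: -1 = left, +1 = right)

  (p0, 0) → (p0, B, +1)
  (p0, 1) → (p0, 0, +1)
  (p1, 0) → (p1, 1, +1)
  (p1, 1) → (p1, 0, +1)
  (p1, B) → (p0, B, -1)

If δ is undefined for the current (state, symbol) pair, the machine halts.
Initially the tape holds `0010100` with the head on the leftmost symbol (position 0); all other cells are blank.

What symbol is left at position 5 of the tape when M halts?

B

state=p0 head=0 tape=[0]010100B   (p0,0)→(p0,B,+1)
state=p0 head=1 tape=B[0]10100B   (p0,0)→(p0,B,+1)
state=p0 head=2 tape=BB[1]0100B   (p0,1)→(p0,0,+1)
state=p0 head=3 tape=BB0[0]100B   (p0,0)→(p0,B,+1)
state=p0 head=4 tape=BB0B[1]00B   (p0,1)→(p0,0,+1)
state=p0 head=5 tape=BB0B0[0]0B   (p0,0)→(p0,B,+1)
state=p0 head=6 tape=BB0B0B[0]B   (p0,0)→(p0,B,+1)
state=p0 head=7 tape=BB0B0BB[B]
Cell 5 holds B when M halts.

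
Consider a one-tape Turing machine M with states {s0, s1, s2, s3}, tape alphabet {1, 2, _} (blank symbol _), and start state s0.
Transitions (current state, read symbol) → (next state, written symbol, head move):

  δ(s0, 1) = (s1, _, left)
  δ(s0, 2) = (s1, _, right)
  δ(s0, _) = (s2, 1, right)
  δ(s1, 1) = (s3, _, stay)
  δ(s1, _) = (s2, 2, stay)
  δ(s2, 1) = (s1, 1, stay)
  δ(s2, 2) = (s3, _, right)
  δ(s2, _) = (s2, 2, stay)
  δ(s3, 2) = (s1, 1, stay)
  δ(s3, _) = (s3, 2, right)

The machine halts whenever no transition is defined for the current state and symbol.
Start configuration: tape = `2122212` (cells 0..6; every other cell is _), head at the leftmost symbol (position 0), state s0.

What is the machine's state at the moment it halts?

s0 | [2]122212   read 2 → write _, move right, go to s1
s1 | _[1]22212   read 1 → write _, move stay, go to s3
s3 | _[_]22212   read _ → write 2, move right, go to s3
s3 | _2[2]2212   read 2 → write 1, move stay, go to s1
s1 | _2[1]2212   read 1 → write _, move stay, go to s3
s3 | _2[_]2212   read _ → write 2, move right, go to s3
s3 | _22[2]212   read 2 → write 1, move stay, go to s1
s1 | _22[1]212   read 1 → write _, move stay, go to s3
s3 | _22[_]212   read _ → write 2, move right, go to s3
s3 | _222[2]12   read 2 → write 1, move stay, go to s1
s1 | _222[1]12   read 1 → write _, move stay, go to s3
s3 | _222[_]12   read _ → write 2, move right, go to s3
s3 | _2222[1]2
No transition is defined for (s3, 1); M halts in state s3.

s3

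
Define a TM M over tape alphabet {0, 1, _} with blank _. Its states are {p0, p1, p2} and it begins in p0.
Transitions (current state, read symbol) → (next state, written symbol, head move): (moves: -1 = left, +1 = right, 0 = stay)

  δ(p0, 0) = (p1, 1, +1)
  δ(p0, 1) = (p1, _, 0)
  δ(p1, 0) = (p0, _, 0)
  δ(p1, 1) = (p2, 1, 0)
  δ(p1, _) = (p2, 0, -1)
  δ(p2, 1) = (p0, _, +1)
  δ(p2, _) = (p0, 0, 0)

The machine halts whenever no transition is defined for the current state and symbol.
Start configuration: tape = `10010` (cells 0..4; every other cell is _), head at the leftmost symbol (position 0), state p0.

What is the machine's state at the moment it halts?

p0

state=p0 head=0 tape=_[1]0010   (p0,1)→(p1,_,0)
state=p1 head=0 tape=_[_]0010   (p1,_)→(p2,0,-1)
state=p2 head=-1 tape=[_]00010   (p2,_)→(p0,0,0)
state=p0 head=-1 tape=[0]00010   (p0,0)→(p1,1,+1)
state=p1 head=0 tape=1[0]0010   (p1,0)→(p0,_,0)
state=p0 head=0 tape=1[_]0010
No transition is defined for (p0, _); M halts in state p0.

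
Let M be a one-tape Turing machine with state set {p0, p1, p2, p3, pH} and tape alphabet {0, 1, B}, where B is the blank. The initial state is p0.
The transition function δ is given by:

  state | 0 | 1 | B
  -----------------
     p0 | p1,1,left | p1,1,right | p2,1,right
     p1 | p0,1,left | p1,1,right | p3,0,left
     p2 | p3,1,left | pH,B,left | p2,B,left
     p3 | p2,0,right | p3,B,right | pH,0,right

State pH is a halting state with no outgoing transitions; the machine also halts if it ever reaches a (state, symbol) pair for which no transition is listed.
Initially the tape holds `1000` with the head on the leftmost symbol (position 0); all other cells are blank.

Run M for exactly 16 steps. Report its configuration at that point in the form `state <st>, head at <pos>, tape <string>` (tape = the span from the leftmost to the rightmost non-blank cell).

state pH, head at 4, tape 11101

p0 | [1]000BB   read 1 → write 1, move right, go to p1
p1 | 1[0]00BB   read 0 → write 1, move left, go to p0
p0 | [1]100BB   read 1 → write 1, move right, go to p1
p1 | 1[1]00BB   read 1 → write 1, move right, go to p1
p1 | 11[0]0BB   read 0 → write 1, move left, go to p0
p0 | 1[1]10BB   read 1 → write 1, move right, go to p1
p1 | 11[1]0BB   read 1 → write 1, move right, go to p1
p1 | 111[0]BB   read 0 → write 1, move left, go to p0
p0 | 11[1]1BB   read 1 → write 1, move right, go to p1
p1 | 111[1]BB   read 1 → write 1, move right, go to p1
p1 | 1111[B]B   read B → write 0, move left, go to p3
p3 | 111[1]0B   read 1 → write B, move right, go to p3
p3 | 111B[0]B   read 0 → write 0, move right, go to p2
p2 | 111B0[B]   read B → write B, move left, go to p2
p2 | 111B[0]B   read 0 → write 1, move left, go to p3
p3 | 111[B]1B   read B → write 0, move right, go to pH
pH | 1110[1]B
After 16 steps: state pH, head at 4, tape 11101.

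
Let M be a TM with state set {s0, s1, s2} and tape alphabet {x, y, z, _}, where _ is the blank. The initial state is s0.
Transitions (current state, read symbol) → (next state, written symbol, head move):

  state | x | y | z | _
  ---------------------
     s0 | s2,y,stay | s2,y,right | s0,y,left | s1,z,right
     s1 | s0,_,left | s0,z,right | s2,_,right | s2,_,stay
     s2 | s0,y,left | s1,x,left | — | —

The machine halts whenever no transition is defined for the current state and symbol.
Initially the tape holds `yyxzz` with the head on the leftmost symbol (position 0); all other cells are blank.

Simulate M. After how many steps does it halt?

31

s0 | _[y]yxzz   read y → write y, move right, go to s2
s2 | _y[y]xzz   read y → write x, move left, go to s1
s1 | _[y]xxzz   read y → write z, move right, go to s0
s0 | _z[x]xzz   read x → write y, move stay, go to s2
s2 | _z[y]xzz   read y → write x, move left, go to s1
s1 | _[z]xxzz   read z → write _, move right, go to s2
s2 | __[x]xzz   read x → write y, move left, go to s0
s0 | _[_]yxzz   read _ → write z, move right, go to s1
s1 | _z[y]xzz   read y → write z, move right, go to s0
s0 | _zz[x]zz   read x → write y, move stay, go to s2
s2 | _zz[y]zz   read y → write x, move left, go to s1
s1 | _z[z]xzz   read z → write _, move right, go to s2
s2 | _z_[x]zz   read x → write y, move left, go to s0
s0 | _z[_]yzz   read _ → write z, move right, go to s1
s1 | _zz[y]zz   read y → write z, move right, go to s0
s0 | _zzz[z]z   read z → write y, move left, go to s0
s0 | _zz[z]yz   read z → write y, move left, go to s0
s0 | _z[z]yyz   read z → write y, move left, go to s0
s0 | _[z]yyyz   read z → write y, move left, go to s0
s0 | [_]yyyyz   read _ → write z, move right, go to s1
s1 | z[y]yyyz   read y → write z, move right, go to s0
s0 | zz[y]yyz   read y → write y, move right, go to s2
s2 | zzy[y]yz   read y → write x, move left, go to s1
s1 | zz[y]xyz   read y → write z, move right, go to s0
s0 | zzz[x]yz   read x → write y, move stay, go to s2
s2 | zzz[y]yz   read y → write x, move left, go to s1
s1 | zz[z]xyz   read z → write _, move right, go to s2
s2 | zz_[x]yz   read x → write y, move left, go to s0
s0 | zz[_]yyz   read _ → write z, move right, go to s1
s1 | zzz[y]yz   read y → write z, move right, go to s0
s0 | zzzz[y]z   read y → write y, move right, go to s2
s2 | zzzzy[z]
M halts after 31 transitions.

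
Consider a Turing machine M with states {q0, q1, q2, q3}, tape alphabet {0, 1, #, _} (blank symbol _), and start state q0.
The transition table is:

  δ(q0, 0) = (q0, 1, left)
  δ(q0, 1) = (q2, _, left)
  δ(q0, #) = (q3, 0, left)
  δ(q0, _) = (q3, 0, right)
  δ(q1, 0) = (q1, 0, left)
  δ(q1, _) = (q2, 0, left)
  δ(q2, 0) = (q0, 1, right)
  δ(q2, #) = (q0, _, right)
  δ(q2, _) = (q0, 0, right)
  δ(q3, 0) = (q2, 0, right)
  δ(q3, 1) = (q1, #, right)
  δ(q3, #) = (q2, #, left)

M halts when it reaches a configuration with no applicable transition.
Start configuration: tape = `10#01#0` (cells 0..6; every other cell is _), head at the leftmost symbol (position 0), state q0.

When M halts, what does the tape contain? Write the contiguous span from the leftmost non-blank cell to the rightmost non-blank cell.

0000#1#0

state=q0 head=0 tape=_[1]0#01#0   (q0,1)→(q2,_,left)
state=q2 head=-1 tape=[_]_0#01#0   (q2,_)→(q0,0,right)
state=q0 head=0 tape=0[_]0#01#0   (q0,_)→(q3,0,right)
state=q3 head=1 tape=00[0]#01#0   (q3,0)→(q2,0,right)
state=q2 head=2 tape=000[#]01#0   (q2,#)→(q0,_,right)
state=q0 head=3 tape=000_[0]1#0   (q0,0)→(q0,1,left)
state=q0 head=2 tape=000[_]11#0   (q0,_)→(q3,0,right)
state=q3 head=3 tape=0000[1]1#0   (q3,1)→(q1,#,right)
state=q1 head=4 tape=0000#[1]#0
The non-blank tape span at halt is 0000#1#0.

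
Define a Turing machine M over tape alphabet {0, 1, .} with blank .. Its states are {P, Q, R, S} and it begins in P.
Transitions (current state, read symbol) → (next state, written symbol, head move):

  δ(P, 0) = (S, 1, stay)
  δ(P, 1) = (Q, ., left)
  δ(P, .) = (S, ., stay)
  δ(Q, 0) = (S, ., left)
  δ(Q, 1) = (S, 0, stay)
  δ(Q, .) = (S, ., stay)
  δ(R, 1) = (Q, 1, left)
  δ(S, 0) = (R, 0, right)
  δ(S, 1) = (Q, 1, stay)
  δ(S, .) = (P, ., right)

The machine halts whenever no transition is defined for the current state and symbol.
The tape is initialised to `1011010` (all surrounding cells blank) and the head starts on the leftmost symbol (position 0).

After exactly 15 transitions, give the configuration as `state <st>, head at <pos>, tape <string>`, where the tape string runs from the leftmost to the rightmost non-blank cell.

P | .[1]011010   read 1 → write ., move left, go to Q
Q | [.].011010   read . → write ., move stay, go to S
S | [.].011010   read . → write ., move right, go to P
P | .[.]011010   read . → write ., move stay, go to S
S | .[.]011010   read . → write ., move right, go to P
P | ..[0]11010   read 0 → write 1, move stay, go to S
S | ..[1]11010   read 1 → write 1, move stay, go to Q
Q | ..[1]11010   read 1 → write 0, move stay, go to S
S | ..[0]11010   read 0 → write 0, move right, go to R
R | ..0[1]1010   read 1 → write 1, move left, go to Q
Q | ..[0]11010   read 0 → write ., move left, go to S
S | .[.].11010   read . → write ., move right, go to P
P | ..[.]11010   read . → write ., move stay, go to S
S | ..[.]11010   read . → write ., move right, go to P
P | ...[1]1010   read 1 → write ., move left, go to Q
Q | ..[.].1010
After 15 steps: state Q, head at 1, tape 1010.

state Q, head at 1, tape 1010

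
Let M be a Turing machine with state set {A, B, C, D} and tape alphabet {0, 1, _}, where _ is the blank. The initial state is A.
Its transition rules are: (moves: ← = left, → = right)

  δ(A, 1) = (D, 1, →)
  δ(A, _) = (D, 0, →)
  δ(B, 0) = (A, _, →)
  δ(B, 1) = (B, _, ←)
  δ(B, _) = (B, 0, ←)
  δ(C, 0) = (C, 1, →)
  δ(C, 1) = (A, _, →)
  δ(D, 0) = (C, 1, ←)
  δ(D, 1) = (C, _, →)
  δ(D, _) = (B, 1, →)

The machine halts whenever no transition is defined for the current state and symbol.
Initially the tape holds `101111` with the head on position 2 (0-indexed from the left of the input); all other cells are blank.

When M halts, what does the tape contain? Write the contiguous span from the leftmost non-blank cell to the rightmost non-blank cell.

A | 10[1]111__   read 1 → write 1, move →, go to D
D | 101[1]11__   read 1 → write _, move →, go to C
C | 101_[1]1__   read 1 → write _, move →, go to A
A | 101__[1]__   read 1 → write 1, move →, go to D
D | 101__1[_]_   read _ → write 1, move →, go to B
B | 101__11[_]   read _ → write 0, move ←, go to B
B | 101__1[1]0   read 1 → write _, move ←, go to B
B | 101__[1]_0   read 1 → write _, move ←, go to B
B | 101_[_]__0   read _ → write 0, move ←, go to B
B | 101[_]0__0   read _ → write 0, move ←, go to B
B | 10[1]00__0   read 1 → write _, move ←, go to B
B | 1[0]_00__0   read 0 → write _, move →, go to A
A | 1_[_]00__0   read _ → write 0, move →, go to D
D | 1_0[0]0__0   read 0 → write 1, move ←, go to C
C | 1_[0]10__0   read 0 → write 1, move →, go to C
C | 1_1[1]0__0   read 1 → write _, move →, go to A
A | 1_1_[0]__0
The non-blank tape span at halt is 1_1_0__0.

1_1_0__0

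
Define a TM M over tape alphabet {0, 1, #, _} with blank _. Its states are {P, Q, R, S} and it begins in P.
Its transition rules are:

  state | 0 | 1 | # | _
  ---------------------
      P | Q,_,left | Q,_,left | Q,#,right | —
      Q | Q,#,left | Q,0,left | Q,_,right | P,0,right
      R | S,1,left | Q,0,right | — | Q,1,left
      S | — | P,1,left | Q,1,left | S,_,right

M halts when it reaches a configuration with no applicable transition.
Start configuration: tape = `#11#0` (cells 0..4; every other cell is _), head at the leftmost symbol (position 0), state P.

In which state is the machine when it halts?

state=P head=0 tape=[#]11#0__   (P,#)→(Q,#,right)
state=Q head=1 tape=#[1]1#0__   (Q,1)→(Q,0,left)
state=Q head=0 tape=[#]01#0__   (Q,#)→(Q,_,right)
state=Q head=1 tape=_[0]1#0__   (Q,0)→(Q,#,left)
state=Q head=0 tape=[_]#1#0__   (Q,_)→(P,0,right)
state=P head=1 tape=0[#]1#0__   (P,#)→(Q,#,right)
state=Q head=2 tape=0#[1]#0__   (Q,1)→(Q,0,left)
state=Q head=1 tape=0[#]0#0__   (Q,#)→(Q,_,right)
state=Q head=2 tape=0_[0]#0__   (Q,0)→(Q,#,left)
state=Q head=1 tape=0[_]##0__   (Q,_)→(P,0,right)
state=P head=2 tape=00[#]#0__   (P,#)→(Q,#,right)
state=Q head=3 tape=00#[#]0__   (Q,#)→(Q,_,right)
state=Q head=4 tape=00#_[0]__   (Q,0)→(Q,#,left)
state=Q head=3 tape=00#[_]#__   (Q,_)→(P,0,right)
state=P head=4 tape=00#0[#]__   (P,#)→(Q,#,right)
state=Q head=5 tape=00#0#[_]_   (Q,_)→(P,0,right)
state=P head=6 tape=00#0#0[_]
No transition is defined for (P, _); M halts in state P.

P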